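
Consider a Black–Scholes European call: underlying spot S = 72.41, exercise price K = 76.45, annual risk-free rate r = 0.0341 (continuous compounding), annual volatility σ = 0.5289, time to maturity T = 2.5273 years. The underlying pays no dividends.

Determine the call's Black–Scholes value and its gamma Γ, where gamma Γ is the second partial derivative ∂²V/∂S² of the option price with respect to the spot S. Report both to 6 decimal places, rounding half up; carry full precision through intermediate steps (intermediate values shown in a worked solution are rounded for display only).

σ√T = 0.5289·√2.5273 = 0.840818
d₁ = (ln(S/K) + (r+σ²/2)T) / (σ√T) = (ln(72.41/76.45) + (0.0341+0.5289²/2)·2.5273) / 0.840818 = (-0.054293 + 0.439668) / 0.840818 = 0.458334
d₂ = d₁ − σ√T = 0.458334 − 0.840818 = -0.382484
e^{−rT} = e^{−0.0341·2.5273} = 0.917428
N(d₁) = 0.676644,  N(d₂) = 0.351051
Call price V = S·N(d₁) − K·e^{−rT}·N(d₂) = 48.995785 − 24.621827 = 24.373958
φ(d₁) = (1/√(2π))·e^{−d₁²/2} = 0.359165
Γ = φ(d₁) / (S·σ·√T) = 0.005899

price = 24.373958
Γ = 0.005899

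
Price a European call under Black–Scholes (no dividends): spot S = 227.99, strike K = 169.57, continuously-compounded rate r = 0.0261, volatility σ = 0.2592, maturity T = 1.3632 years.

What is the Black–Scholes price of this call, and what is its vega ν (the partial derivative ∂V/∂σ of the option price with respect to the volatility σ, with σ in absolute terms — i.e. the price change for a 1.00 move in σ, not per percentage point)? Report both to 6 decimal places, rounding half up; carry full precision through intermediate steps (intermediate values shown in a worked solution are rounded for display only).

σ√T = 0.2592·√1.3632 = 0.302632
d₁ = (ln(S/K) + (r+σ²/2)T) / (σ√T) = (ln(227.99/169.57) + (0.0261+0.2592²/2)·1.3632) / 0.302632 = (0.296036 + 0.081373) / 0.302632 = 1.247087
d₂ = d₁ − σ√T = 1.247087 − 0.302632 = 0.944456
e^{−rT} = e^{−0.0261·1.3632} = 0.965046
N(d₁) = 0.893817,  N(d₂) = 0.827532
Call price V = S·N(d₁) − K·e^{−rT}·N(d₂) = 203.781403 − 135.419618 = 68.361785
φ(d₁) = (1/√(2π))·e^{−d₁²/2} = 0.183314
ν = S·φ(d₁)·√T = 48.796916

price = 68.361785
ν = 48.796916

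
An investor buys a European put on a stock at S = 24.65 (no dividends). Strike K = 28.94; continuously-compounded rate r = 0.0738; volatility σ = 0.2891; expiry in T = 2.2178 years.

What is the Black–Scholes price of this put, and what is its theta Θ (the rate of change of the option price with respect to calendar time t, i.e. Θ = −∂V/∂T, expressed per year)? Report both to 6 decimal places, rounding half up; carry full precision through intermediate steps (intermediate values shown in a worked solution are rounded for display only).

price = 4.155040
Θ = 0.124761

σ√T = 0.2891·√2.2178 = 0.430536
d₁ = (ln(S/K) + (r+σ²/2)T) / (σ√T) = (ln(24.65/28.94) + (0.0738+0.2891²/2)·2.2178) / 0.430536 = (-0.160448 + 0.256354) / 0.430536 = 0.222760
d₂ = d₁ − σ√T = 0.222760 − 0.430536 = -0.207775
e^{−rT} = e^{−0.0738·2.2178} = 0.849019
N(−d₁) = 0.411861,  N(−d₂) = 0.582298
Put price V = K·e^{−rT}·N(−d₂) − S·N(−d₁) = 14.307413 − 10.152373 = 4.155040
φ(d₁) = (1/√(2π))·e^{−d₁²/2} = 0.389166
Θ = −S·φ(d₁)·σ/(2√T) + r·K·e^{−rT}·N(−d₂) = −0.931126 + 1.055887 = 0.124761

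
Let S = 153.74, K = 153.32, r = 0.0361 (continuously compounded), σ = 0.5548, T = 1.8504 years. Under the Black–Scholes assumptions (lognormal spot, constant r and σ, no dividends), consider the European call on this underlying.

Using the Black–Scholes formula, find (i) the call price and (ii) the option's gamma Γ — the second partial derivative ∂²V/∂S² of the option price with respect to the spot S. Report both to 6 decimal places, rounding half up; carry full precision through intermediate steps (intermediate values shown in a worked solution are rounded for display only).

price = 49.034005
Γ = 0.003080

σ√T = 0.5548·√1.8504 = 0.754691
d₁ = (ln(S/K) + (r+σ²/2)T) / (σ√T) = (ln(153.74/153.32) + (0.0361+0.5548²/2)·1.8504) / 0.754691 = (0.002736 + 0.351579) / 0.754691 = 0.469483
d₂ = d₁ − σ√T = 0.469483 − 0.754691 = -0.285208
e^{−rT} = e^{−0.0361·1.8504} = 0.935383
N(d₁) = 0.680638,  N(d₂) = 0.387742
Call price V = S·N(d₁) − K·e^{−rT}·N(d₂) = 104.641236 − 55.607231 = 49.034005
φ(d₁) = (1/√(2π))·e^{−d₁²/2} = 0.357312
Γ = φ(d₁) / (S·σ·√T) = 0.003080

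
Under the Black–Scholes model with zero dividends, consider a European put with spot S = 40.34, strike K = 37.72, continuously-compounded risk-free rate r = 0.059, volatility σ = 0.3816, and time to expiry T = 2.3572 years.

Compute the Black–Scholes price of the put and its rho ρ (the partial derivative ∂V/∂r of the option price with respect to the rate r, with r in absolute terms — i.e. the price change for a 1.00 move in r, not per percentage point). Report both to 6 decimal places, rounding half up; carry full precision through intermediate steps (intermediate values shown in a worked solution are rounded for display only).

σ√T = 0.3816·√2.3572 = 0.585877
d₁ = (ln(S/K) + (r+σ²/2)T) / (σ√T) = (ln(40.34/37.72) + (0.059+0.3816²/2)·2.3572) / 0.585877 = (0.067153 + 0.310701) / 0.585877 = 0.644937
d₂ = d₁ − σ√T = 0.644937 − 0.585877 = 0.059060
e^{−rT} = e^{−0.059·2.3572} = 0.870163
N(−d₁) = 0.259484,  N(−d₂) = 0.476452
Put price V = K·e^{−rT}·N(−d₂) − S·N(−d₁) = 15.638374 − 10.467584 = 5.170790
ρ = −K·T·e^{−rT}·N(−d₂) = -36.862776

price = 5.170790
ρ = -36.862776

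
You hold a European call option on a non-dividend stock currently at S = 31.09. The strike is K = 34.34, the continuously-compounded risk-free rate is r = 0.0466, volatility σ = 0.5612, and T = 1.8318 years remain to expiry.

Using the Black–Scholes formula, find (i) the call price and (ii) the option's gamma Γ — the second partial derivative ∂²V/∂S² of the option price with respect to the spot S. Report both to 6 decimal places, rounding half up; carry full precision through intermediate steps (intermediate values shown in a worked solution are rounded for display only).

price = 9.045653
Γ = 0.015827

σ√T = 0.5612·√1.8318 = 0.759551
d₁ = (ln(S/K) + (r+σ²/2)T) / (σ√T) = (ln(31.09/34.34) + (0.0466+0.5612²/2)·1.8318) / 0.759551 = (-0.099425 + 0.373820) / 0.759551 = 0.361261
d₂ = d₁ − σ√T = 0.361261 − 0.759551 = -0.398290
e^{−rT} = e^{−0.0466·1.8318} = 0.918180
N(d₁) = 0.641048,  N(d₂) = 0.345208
Call price V = S·N(d₁) − K·e^{−rT}·N(d₂) = 19.930174 − 10.884520 = 9.045653
φ(d₁) = (1/√(2π))·e^{−d₁²/2} = 0.373741
Γ = φ(d₁) / (S·σ·√T) = 0.015827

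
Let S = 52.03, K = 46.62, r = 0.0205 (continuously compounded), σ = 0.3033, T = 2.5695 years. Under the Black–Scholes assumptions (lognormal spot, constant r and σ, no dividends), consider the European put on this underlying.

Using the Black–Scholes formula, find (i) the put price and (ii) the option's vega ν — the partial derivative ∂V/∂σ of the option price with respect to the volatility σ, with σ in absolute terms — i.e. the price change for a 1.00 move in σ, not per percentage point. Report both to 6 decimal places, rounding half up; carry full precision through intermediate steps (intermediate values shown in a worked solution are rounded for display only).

price = 5.842777
ν = 28.166249

σ√T = 0.3033·√2.5695 = 0.486180
d₁ = (ln(S/K) + (r+σ²/2)T) / (σ√T) = (ln(52.03/46.62) + (0.0205+0.3033²/2)·2.5695) / 0.486180 = (0.109791 + 0.170860) / 0.486180 = 0.577258
d₂ = d₁ − σ√T = 0.577258 − 0.486180 = 0.091078
e^{−rT} = e^{−0.0205·2.5695} = 0.948689
N(−d₁) = 0.281883,  N(−d₂) = 0.463715
Put price V = K·e^{−rT}·N(−d₂) − S·N(−d₁) = 20.509134 − 14.666357 = 5.842777
φ(d₁) = (1/√(2π))·e^{−d₁²/2} = 0.337715
ν = S·φ(d₁)·√T = 28.166249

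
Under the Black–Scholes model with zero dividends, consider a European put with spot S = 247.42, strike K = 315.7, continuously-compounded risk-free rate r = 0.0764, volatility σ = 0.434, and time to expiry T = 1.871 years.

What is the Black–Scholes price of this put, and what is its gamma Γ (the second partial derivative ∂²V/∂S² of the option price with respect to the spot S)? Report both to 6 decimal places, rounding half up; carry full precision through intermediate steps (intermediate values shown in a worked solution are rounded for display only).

price = 74.770550
Γ = 0.002694

σ√T = 0.434·√1.871 = 0.593645
d₁ = (ln(S/K) + (r+σ²/2)T) / (σ√T) = (ln(247.42/315.7) + (0.0764+0.434²/2)·1.871) / 0.593645 = (-0.243705 + 0.319151) / 0.593645 = 0.127090
d₂ = d₁ − σ√T = 0.127090 − 0.593645 = -0.466555
e^{−rT} = e^{−0.0764·1.871} = 0.866802
N(−d₁) = 0.449435,  N(−d₂) = 0.679591
Put price V = K·e^{−rT}·N(−d₂) − S·N(−d₁) = 185.969650 − 111.199100 = 74.770550
φ(d₁) = (1/√(2π))·e^{−d₁²/2} = 0.395733
Γ = φ(d₁) / (S·σ·√T) = 0.002694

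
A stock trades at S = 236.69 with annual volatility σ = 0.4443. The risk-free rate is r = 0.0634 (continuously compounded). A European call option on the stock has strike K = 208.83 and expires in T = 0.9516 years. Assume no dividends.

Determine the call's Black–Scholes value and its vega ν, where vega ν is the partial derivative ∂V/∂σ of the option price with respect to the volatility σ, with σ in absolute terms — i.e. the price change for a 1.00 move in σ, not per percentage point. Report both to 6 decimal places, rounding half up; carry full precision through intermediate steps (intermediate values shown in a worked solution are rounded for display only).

price = 60.503429
ν = 74.820610

σ√T = 0.4443·√0.9516 = 0.433415
d₁ = (ln(S/K) + (r+σ²/2)T) / (σ√T) = (ln(236.69/208.83) + (0.0634+0.4443²/2)·0.9516) / 0.433415 = (0.125231 + 0.154256) / 0.433415 = 0.644847
d₂ = d₁ − σ√T = 0.644847 − 0.433415 = 0.211433
e^{−rT} = e^{−0.0634·0.9516} = 0.941452
N(d₁) = 0.740487,  N(d₂) = 0.583725
Call price V = S·N(d₁) − K·e^{−rT}·N(d₂) = 175.265861 − 114.762433 = 60.503429
φ(d₁) = (1/√(2π))·e^{−d₁²/2} = 0.324052
ν = S·φ(d₁)·√T = 74.820610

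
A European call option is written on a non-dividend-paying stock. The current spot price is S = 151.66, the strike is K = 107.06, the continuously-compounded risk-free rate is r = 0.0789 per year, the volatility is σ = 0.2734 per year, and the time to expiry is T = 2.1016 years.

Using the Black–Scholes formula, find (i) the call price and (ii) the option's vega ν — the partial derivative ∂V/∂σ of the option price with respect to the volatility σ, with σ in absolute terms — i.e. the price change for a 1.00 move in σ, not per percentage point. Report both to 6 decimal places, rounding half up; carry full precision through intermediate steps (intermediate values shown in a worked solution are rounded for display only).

price = 63.059708
ν = 28.681438

σ√T = 0.2734·√2.1016 = 0.396345
d₁ = (ln(S/K) + (r+σ²/2)T) / (σ√T) = (ln(151.66/107.06) + (0.0789+0.2734²/2)·2.1016) / 0.396345 = (0.348252 + 0.244361) / 0.396345 = 1.495194
d₂ = d₁ − σ√T = 1.495194 − 0.396345 = 1.098848
e^{−rT} = e^{−0.0789·2.1016} = 0.847202
N(d₁) = 0.932568,  N(d₂) = 0.864083
Call price V = S·N(d₁) − K·e^{−rT}·N(d₂) = 141.433269 − 78.373561 = 63.059708
φ(d₁) = (1/√(2π))·e^{−d₁²/2} = 0.130453
ν = S·φ(d₁)·√T = 28.681438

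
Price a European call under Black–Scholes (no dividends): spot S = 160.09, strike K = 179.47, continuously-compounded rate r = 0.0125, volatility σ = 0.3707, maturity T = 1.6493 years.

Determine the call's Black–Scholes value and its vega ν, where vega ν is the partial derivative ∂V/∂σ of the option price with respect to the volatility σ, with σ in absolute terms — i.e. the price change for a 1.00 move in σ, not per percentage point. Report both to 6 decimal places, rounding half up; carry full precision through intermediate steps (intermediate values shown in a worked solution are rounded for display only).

price = 24.337628
ν = 81.950864

σ√T = 0.3707·√1.6493 = 0.476072
d₁ = (ln(S/K) + (r+σ²/2)T) / (σ√T) = (ln(160.09/179.47) + (0.0125+0.3707²/2)·1.6493) / 0.476072 = (-0.114272 + 0.133938) / 0.476072 = 0.041310
d₂ = d₁ − σ√T = 0.041310 − 0.476072 = -0.434762
e^{−rT} = e^{−0.0125·1.6493} = 0.979595
N(d₁) = 0.516476,  N(d₂) = 0.331868
Call price V = S·N(d₁) − K·e^{−rT}·N(d₂) = 82.682579 − 58.344951 = 24.337628
φ(d₁) = (1/√(2π))·e^{−d₁²/2} = 0.398602
ν = S·φ(d₁)·√T = 81.950864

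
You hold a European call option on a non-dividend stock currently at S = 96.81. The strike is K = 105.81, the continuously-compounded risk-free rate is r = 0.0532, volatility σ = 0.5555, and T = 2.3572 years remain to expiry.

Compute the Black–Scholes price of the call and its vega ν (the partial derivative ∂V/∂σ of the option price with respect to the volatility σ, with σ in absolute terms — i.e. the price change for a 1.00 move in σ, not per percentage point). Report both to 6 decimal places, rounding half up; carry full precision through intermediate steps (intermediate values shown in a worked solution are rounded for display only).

σ√T = 0.5555·√2.3572 = 0.852869
d₁ = (ln(S/K) + (r+σ²/2)T) / (σ√T) = (ln(96.81/105.81) + (0.0532+0.5555²/2)·2.3572) / 0.852869 = (-0.088895 + 0.489096) / 0.852869 = 0.469241
d₂ = d₁ − σ√T = 0.469241 − 0.852869 = -0.383628
e^{−rT} = e^{−0.0532·2.3572} = 0.882141
N(d₁) = 0.680551,  N(d₂) = 0.350627
Call price V = S·N(d₁) − K·e^{−rT}·N(d₂) = 65.884169 − 32.727312 = 33.156857
φ(d₁) = (1/√(2π))·e^{−d₁²/2} = 0.357353
ν = S·φ(d₁)·√T = 53.114793

price = 33.156857
ν = 53.114793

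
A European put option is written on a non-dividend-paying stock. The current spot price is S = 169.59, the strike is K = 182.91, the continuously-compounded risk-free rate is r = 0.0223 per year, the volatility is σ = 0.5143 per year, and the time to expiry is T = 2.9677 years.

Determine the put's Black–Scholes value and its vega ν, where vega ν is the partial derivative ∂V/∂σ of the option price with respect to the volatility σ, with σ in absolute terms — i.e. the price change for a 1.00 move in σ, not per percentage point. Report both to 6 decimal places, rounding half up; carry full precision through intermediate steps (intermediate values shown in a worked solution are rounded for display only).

price = 59.120134
ν = 106.152456

σ√T = 0.5143·√2.9677 = 0.885985
d₁ = (ln(S/K) + (r+σ²/2)T) / (σ√T) = (ln(169.59/182.91) + (0.0223+0.5143²/2)·2.9677) / 0.885985 = (-0.075610 + 0.458665) / 0.885985 = 0.432348
d₂ = d₁ − σ√T = 0.432348 − 0.885985 = -0.453637
e^{−rT} = e^{−0.0223·2.9677} = 0.935963
N(−d₁) = 0.332744,  N(−d₂) = 0.674955
Put price V = K·e^{−rT}·N(−d₂) − S·N(−d₁) = 115.550214 − 56.430080 = 59.120134
φ(d₁) = (1/√(2π))·e^{−d₁²/2} = 0.363346
ν = S·φ(d₁)·√T = 106.152456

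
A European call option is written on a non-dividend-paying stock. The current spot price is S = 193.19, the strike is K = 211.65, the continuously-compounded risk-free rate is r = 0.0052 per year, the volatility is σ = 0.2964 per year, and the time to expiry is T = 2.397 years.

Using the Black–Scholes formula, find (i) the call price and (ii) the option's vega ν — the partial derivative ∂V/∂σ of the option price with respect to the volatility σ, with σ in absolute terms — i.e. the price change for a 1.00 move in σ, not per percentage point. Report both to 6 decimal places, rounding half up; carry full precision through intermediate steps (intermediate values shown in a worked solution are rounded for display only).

σ√T = 0.2964·√2.397 = 0.458894
d₁ = (ln(S/K) + (r+σ²/2)T) / (σ√T) = (ln(193.19/211.65) + (0.0052+0.2964²/2)·2.397) / 0.458894 = (-0.091260 + 0.117756) / 0.458894 = 0.057740
d₂ = d₁ − σ√T = 0.057740 − 0.458894 = -0.401154
e^{−rT} = e^{−0.0052·2.397} = 0.987613
N(d₁) = 0.523022,  N(d₂) = 0.344153
Call price V = S·N(d₁) − K·e^{−rT}·N(d₂) = 101.042619 − 71.937774 = 29.104844
φ(d₁) = (1/√(2π))·e^{−d₁²/2} = 0.398278
ν = S·φ(d₁)·√T = 119.125513

price = 29.104844
ν = 119.125513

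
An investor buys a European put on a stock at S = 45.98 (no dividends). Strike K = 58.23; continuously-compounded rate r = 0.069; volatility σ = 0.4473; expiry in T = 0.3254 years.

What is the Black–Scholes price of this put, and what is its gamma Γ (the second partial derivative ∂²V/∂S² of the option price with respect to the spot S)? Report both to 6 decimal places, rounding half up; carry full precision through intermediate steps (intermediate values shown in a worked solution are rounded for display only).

price = 12.417797
Γ = 0.026426

σ√T = 0.4473·√0.3254 = 0.255157
d₁ = (ln(S/K) + (r+σ²/2)T) / (σ√T) = (ln(45.98/58.23) + (0.069+0.4473²/2)·0.3254) / 0.255157 = (-0.236194 + 0.055005) / 0.255157 = -0.710108
d₂ = d₁ − σ√T = -0.710108 − 0.255157 = -0.965265
e^{−rT} = e^{−0.069·0.3254} = 0.977798
N(−d₁) = 0.761181,  N(−d₂) = 0.832794
Put price V = K·e^{−rT}·N(−d₂) − S·N(−d₁) = 47.416912 − 34.999115 = 12.417797
φ(d₁) = (1/√(2π))·e^{−d₁²/2} = 0.310037
Γ = φ(d₁) / (S·σ·√T) = 0.026426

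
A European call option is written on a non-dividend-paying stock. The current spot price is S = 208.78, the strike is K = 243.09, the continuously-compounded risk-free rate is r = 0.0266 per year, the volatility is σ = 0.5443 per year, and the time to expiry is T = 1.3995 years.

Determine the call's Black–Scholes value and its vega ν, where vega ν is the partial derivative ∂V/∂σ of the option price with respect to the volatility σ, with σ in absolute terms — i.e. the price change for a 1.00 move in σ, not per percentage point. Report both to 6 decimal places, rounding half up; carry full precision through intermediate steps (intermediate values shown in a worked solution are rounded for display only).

σ√T = 0.5443·√1.3995 = 0.643909
d₁ = (ln(S/K) + (r+σ²/2)T) / (σ√T) = (ln(208.78/243.09) + (0.0266+0.5443²/2)·1.3995) / 0.643909 = (-0.152151 + 0.244536) / 0.643909 = 0.143476
d₂ = d₁ − σ√T = 0.143476 − 0.643909 = -0.500433
e^{−rT} = e^{−0.0266·1.3995} = 0.963458
N(d₁) = 0.557043,  N(d₂) = 0.308385
Call price V = S·N(d₁) − K·e^{−rT}·N(d₂) = 116.299429 − 72.225914 = 44.073515
φ(d₁) = (1/√(2π))·e^{−d₁²/2} = 0.394857
ν = S·φ(d₁)·√T = 97.524861

price = 44.073515
ν = 97.524861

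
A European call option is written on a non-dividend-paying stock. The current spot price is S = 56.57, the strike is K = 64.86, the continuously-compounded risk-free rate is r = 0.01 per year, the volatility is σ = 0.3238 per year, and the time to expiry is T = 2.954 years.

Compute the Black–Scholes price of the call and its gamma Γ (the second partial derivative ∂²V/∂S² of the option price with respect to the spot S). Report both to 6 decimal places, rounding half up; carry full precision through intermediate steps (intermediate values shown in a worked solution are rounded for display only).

price = 10.135943
Γ = 0.012626

σ√T = 0.3238·√2.954 = 0.556522
d₁ = (ln(S/K) + (r+σ²/2)T) / (σ√T) = (ln(56.57/64.86) + (0.01+0.3238²/2)·2.954) / 0.556522 = (-0.136752 + 0.184398) / 0.556522 = 0.085614
d₂ = d₁ − σ√T = 0.085614 − 0.556522 = -0.470908
e^{−rT} = e^{−0.01·2.954} = 0.970892
N(d₁) = 0.534113,  N(d₂) = 0.318853
Call price V = S·N(d₁) − K·e^{−rT}·N(d₂) = 30.214787 − 20.078844 = 10.135943
φ(d₁) = (1/√(2π))·e^{−d₁²/2} = 0.397483
Γ = φ(d₁) / (S·σ·√T) = 0.012626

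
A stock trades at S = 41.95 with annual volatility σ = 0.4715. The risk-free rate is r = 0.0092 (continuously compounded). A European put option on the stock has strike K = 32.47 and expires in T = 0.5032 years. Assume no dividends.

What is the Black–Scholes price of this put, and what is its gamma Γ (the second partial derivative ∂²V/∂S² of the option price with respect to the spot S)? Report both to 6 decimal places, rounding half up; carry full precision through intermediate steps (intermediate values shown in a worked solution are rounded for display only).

σ√T = 0.4715·√0.5032 = 0.334466
d₁ = (ln(S/K) + (r+σ²/2)T) / (σ√T) = (ln(41.95/32.47) + (0.0092+0.4715²/2)·0.5032) / 0.334466 = (0.256162 + 0.060563) / 0.334466 = 0.946957
d₂ = d₁ − σ√T = 0.946957 − 0.334466 = 0.612491
e^{−rT} = e^{−0.0092·0.5032} = 0.995381
N(−d₁) = 0.171830,  N(−d₂) = 0.270106
Put price V = K·e^{−rT}·N(−d₂) − S·N(−d₁) = 8.729846 − 7.208280 = 1.521567
φ(d₁) = (1/√(2π))·e^{−d₁²/2} = 0.254793
Γ = φ(d₁) / (S·σ·√T) = 0.018160

price = 1.521567
Γ = 0.018160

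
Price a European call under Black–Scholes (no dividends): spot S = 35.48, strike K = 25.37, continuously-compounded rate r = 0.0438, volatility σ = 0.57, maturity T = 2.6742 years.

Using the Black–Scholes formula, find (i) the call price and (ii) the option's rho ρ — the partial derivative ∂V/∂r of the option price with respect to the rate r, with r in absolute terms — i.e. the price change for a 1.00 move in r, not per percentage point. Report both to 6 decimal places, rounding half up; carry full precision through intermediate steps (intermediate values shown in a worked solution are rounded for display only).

σ√T = 0.57·√2.6742 = 0.932120
d₁ = (ln(S/K) + (r+σ²/2)T) / (σ√T) = (ln(35.48/25.37) + (0.0438+0.57²/2)·2.6742) / 0.932120 = (0.335402 + 0.551554) / 0.932120 = 0.951547
d₂ = d₁ − σ√T = 0.951547 − 0.932120 = 0.019427
e^{−rT} = e^{−0.0438·2.6742} = 0.889470
N(d₁) = 0.829337,  N(d₂) = 0.507750
Call price V = S·N(d₁) − K·e^{−rT}·N(d₂) = 29.424859 − 11.457798 = 17.967061
ρ = K·T·e^{−rT}·N(d₂) = 30.640445

price = 17.967061
ρ = 30.640445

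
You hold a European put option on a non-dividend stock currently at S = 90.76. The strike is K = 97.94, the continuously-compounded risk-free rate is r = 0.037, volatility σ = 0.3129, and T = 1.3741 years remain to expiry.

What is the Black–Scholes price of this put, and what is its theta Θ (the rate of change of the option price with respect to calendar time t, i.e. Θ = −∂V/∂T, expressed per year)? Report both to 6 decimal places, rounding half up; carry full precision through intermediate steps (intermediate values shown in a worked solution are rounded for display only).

price = 14.569686
Θ = -2.735784

σ√T = 0.3129·√1.3741 = 0.366788
d₁ = (ln(S/K) + (r+σ²/2)T) / (σ√T) = (ln(90.76/97.94) + (0.037+0.3129²/2)·1.3741) / 0.366788 = (-0.076136 + 0.118108) / 0.366788 = 0.114431
d₂ = d₁ − σ√T = 0.114431 − 0.366788 = -0.252357
e^{−rT} = e^{−0.037·1.3741} = 0.950429
N(−d₁) = 0.454448,  N(−d₂) = 0.599617
Put price V = K·e^{−rT}·N(−d₂) − S·N(−d₁) = 55.815390 − 41.245704 = 14.569686
φ(d₁) = (1/√(2π))·e^{−d₁²/2} = 0.396339
Θ = −S·φ(d₁)·σ/(2√T) + r·K·e^{−rT}·N(−d₂) = −4.800954 + 2.065169 = -2.735784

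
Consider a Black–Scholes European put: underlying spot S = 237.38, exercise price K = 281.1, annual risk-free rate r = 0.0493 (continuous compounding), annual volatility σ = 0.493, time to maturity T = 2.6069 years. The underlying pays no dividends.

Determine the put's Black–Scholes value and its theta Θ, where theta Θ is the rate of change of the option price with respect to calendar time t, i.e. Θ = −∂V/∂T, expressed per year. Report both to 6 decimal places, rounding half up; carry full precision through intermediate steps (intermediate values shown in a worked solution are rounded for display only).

price = 79.957462
Θ = -5.408048

σ√T = 0.493·√2.6069 = 0.795993
d₁ = (ln(S/K) + (r+σ²/2)T) / (σ√T) = (ln(237.38/281.1) + (0.0493+0.493²/2)·2.6069) / 0.795993 = (-0.169048 + 0.445322) / 0.795993 = 0.347081
d₂ = d₁ − σ√T = 0.347081 − 0.795993 = -0.448912
e^{−rT} = e^{−0.0493·2.6069} = 0.879396
N(−d₁) = 0.364265,  N(−d₂) = 0.673252
Put price V = K·e^{−rT}·N(−d₂) − S·N(−d₁) = 166.426722 − 86.469260 = 79.957462
φ(d₁) = (1/√(2π))·e^{−d₁²/2} = 0.375622
Θ = −S·φ(d₁)·σ/(2√T) + r·K·e^{−rT}·N(−d₂) = −13.612886 + 8.204837 = -5.408048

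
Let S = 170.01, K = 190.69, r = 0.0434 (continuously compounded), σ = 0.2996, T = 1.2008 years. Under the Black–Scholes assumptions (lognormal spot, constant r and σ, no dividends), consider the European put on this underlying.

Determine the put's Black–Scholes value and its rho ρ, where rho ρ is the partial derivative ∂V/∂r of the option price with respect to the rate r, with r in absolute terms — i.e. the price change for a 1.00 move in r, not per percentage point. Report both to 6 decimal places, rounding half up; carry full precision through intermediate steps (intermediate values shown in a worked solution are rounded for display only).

price = 28.794587
ρ = -138.829622

σ√T = 0.2996·√1.2008 = 0.328305
d₁ = (ln(S/K) + (r+σ²/2)T) / (σ√T) = (ln(170.01/190.69) + (0.0434+0.2996²/2)·1.2008) / 0.328305 = (-0.114792 + 0.106007) / 0.328305 = -0.026759
d₂ = d₁ − σ√T = -0.026759 − 0.328305 = -0.355064
e^{−rT} = e^{−0.0434·1.2008} = 0.949220
N(−d₁) = 0.510674,  N(−d₂) = 0.638729
Put price V = K·e^{−rT}·N(−d₂) − S·N(−d₁) = 115.614275 − 86.819688 = 28.794587
ρ = −K·T·e^{−rT}·N(−d₂) = -138.829622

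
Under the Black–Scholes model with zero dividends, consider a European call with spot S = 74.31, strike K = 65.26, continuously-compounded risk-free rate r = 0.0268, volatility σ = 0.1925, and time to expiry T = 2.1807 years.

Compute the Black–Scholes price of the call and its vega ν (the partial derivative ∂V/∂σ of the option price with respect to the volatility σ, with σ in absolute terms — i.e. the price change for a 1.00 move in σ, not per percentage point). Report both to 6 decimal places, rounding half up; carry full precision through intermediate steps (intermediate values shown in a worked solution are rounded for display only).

σ√T = 0.1925·√2.1807 = 0.284268
d₁ = (ln(S/K) + (r+σ²/2)T) / (σ√T) = (ln(74.31/65.26) + (0.0268+0.1925²/2)·2.1807) / 0.284268 = (0.129866 + 0.098847) / 0.284268 = 0.804568
d₂ = d₁ − σ√T = 0.804568 − 0.284268 = 0.520299
e^{−rT} = e^{−0.0268·2.1807} = 0.943232
N(d₁) = 0.789465,  N(d₂) = 0.698573
Call price V = S·N(d₁) − K·e^{−rT}·N(d₂) = 58.665178 − 43.000867 = 15.664311
φ(d₁) = (1/√(2π))·e^{−d₁²/2} = 0.288632
ν = S·φ(d₁)·√T = 31.673020

price = 15.664311
ν = 31.673020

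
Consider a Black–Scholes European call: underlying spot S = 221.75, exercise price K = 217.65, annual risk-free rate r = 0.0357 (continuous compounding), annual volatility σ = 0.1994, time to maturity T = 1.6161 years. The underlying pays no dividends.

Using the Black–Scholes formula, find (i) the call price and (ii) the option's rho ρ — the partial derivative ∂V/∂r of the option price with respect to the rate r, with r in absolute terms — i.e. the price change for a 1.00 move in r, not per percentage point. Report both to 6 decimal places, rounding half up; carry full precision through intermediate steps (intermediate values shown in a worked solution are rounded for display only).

σ√T = 0.1994·√1.6161 = 0.253489
d₁ = (ln(S/K) + (r+σ²/2)T) / (σ√T) = (ln(221.75/217.65) + (0.0357+0.1994²/2)·1.6161) / 0.253489 = (0.018662 + 0.089823) / 0.253489 = 0.427969
d₂ = d₁ − σ√T = 0.427969 − 0.253489 = 0.174480
e^{−rT} = e^{−0.0357·1.6161} = 0.943938
N(d₁) = 0.665663,  N(d₂) = 0.569256
Call price V = S·N(d₁) − K·e^{−rT}·N(d₂) = 147.610808 − 116.952540 = 30.658268
ρ = K·T·e^{−rT}·N(d₂) = 189.007000

price = 30.658268
ρ = 189.007000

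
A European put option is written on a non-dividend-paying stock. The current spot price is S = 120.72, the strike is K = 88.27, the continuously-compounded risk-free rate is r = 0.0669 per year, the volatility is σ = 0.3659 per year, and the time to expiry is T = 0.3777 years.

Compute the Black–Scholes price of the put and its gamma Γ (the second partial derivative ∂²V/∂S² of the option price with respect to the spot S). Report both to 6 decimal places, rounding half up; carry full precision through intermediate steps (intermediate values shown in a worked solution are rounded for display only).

price = 0.661720
Γ = 0.003976

σ√T = 0.3659·√0.3777 = 0.224872
d₁ = (ln(S/K) + (r+σ²/2)T) / (σ√T) = (ln(120.72/88.27) + (0.0669+0.3659²/2)·0.3777) / 0.224872 = (0.313074 + 0.050552) / 0.224872 = 1.617031
d₂ = d₁ − σ√T = 1.617031 − 0.224872 = 1.392159
e^{−rT} = e^{−0.0669·0.3777} = 0.975048
N(−d₁) = 0.052936,  N(−d₂) = 0.081937
Put price V = K·e^{−rT}·N(−d₂) − S·N(−d₁) = 7.052130 − 6.390410 = 0.661720
φ(d₁) = (1/√(2π))·e^{−d₁²/2} = 0.107923
Γ = φ(d₁) / (S·σ·√T) = 0.003976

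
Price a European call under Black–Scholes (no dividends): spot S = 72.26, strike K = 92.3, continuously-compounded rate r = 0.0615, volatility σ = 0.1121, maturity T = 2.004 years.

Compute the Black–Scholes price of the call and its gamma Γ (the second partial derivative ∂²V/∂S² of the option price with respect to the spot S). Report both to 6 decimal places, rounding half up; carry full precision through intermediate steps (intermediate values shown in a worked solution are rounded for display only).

price = 1.552287
Γ = 0.027487

σ√T = 0.1121·√2.004 = 0.158692
d₁ = (ln(S/K) + (r+σ²/2)T) / (σ√T) = (ln(72.26/92.3) + (0.0615+0.1121²/2)·2.004) / 0.158692 = (-0.244773 + 0.135838) / 0.158692 = -0.686462
d₂ = d₁ − σ√T = -0.686462 − 0.158692 = -0.845154
e^{−rT} = e^{−0.0615·2.004} = 0.884046
N(d₁) = 0.246211,  N(d₂) = 0.199013
Call price V = S·N(d₁) − K·e^{−rT}·N(d₂) = 17.791202 − 16.238916 = 1.552287
φ(d₁) = (1/√(2π))·e^{−d₁²/2} = 0.315198
Γ = φ(d₁) / (S·σ·√T) = 0.027487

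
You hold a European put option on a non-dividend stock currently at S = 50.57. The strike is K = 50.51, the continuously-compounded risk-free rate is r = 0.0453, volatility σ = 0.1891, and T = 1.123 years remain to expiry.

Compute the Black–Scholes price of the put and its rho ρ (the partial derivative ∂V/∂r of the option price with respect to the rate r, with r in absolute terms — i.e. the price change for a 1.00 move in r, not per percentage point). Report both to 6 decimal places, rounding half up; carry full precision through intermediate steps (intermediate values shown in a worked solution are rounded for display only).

price = 2.782579
ρ = -23.536926

σ√T = 0.1891·√1.123 = 0.200392
d₁ = (ln(S/K) + (r+σ²/2)T) / (σ√T) = (ln(50.57/50.51) + (0.0453+0.1891²/2)·1.123) / 0.200392 = (0.001187 + 0.070950) / 0.200392 = 0.359982
d₂ = d₁ − σ√T = 0.359982 − 0.200392 = 0.159589
e^{−rT} = e^{−0.0453·1.123} = 0.950400
N(−d₁) = 0.359430,  N(−d₂) = 0.436602
Put price V = K·e^{−rT}·N(−d₂) − S·N(−d₁) = 20.958972 − 18.176393 = 2.782579
ρ = −K·T·e^{−rT}·N(−d₂) = -23.536926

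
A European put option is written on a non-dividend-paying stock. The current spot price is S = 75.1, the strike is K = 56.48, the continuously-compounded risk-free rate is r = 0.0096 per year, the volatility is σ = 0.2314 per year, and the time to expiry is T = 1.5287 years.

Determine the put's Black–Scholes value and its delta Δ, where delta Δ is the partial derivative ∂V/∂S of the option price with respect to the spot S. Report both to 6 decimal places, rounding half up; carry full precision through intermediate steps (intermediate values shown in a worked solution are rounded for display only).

σ√T = 0.2314·√1.5287 = 0.286104
d₁ = (ln(S/K) + (r+σ²/2)T) / (σ√T) = (ln(75.1/56.48) + (0.0096+0.2314²/2)·1.5287) / 0.286104 = (0.284934 + 0.055603) / 0.286104 = 1.190256
d₂ = d₁ − σ√T = 1.190256 − 0.286104 = 0.904151
e^{−rT} = e^{−0.0096·1.5287} = 0.985432
N(−d₁) = 0.116973,  N(−d₂) = 0.182958
Put price V = K·e^{−rT}·N(−d₂) − S·N(−d₁) = 10.182904 − 8.784670 = 1.398234
Δ = −N(−d₁) = -0.116973

price = 1.398234
Δ = -0.116973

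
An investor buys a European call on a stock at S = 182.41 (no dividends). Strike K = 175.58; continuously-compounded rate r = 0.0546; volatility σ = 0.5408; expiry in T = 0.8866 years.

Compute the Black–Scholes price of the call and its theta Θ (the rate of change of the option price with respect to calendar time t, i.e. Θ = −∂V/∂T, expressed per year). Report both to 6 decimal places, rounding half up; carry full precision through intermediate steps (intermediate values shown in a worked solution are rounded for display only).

σ√T = 0.5408·√0.8866 = 0.509214
d₁ = (ln(S/K) + (r+σ²/2)T) / (σ√T) = (ln(182.41/175.58) + (0.0546+0.5408²/2)·0.8866) / 0.509214 = (0.038162 + 0.178058) / 0.509214 = 0.424615
d₂ = d₁ − σ√T = 0.424615 − 0.509214 = -0.084599
e^{−rT} = e^{−0.0546·0.8866} = 0.952745
N(d₁) = 0.664441,  N(d₂) = 0.466290
Call price V = S·N(d₁) − K·e^{−rT}·N(d₂) = 121.200748 − 78.002352 = 43.198396
φ(d₁) = (1/√(2π))·e^{−d₁²/2} = 0.364551
Θ = −S·φ(d₁)·σ/(2√T) − r·K·e^{−rT}·N(d₂) = −19.096348 − 4.258928 = -23.355277

price = 43.198396
Θ = -23.355277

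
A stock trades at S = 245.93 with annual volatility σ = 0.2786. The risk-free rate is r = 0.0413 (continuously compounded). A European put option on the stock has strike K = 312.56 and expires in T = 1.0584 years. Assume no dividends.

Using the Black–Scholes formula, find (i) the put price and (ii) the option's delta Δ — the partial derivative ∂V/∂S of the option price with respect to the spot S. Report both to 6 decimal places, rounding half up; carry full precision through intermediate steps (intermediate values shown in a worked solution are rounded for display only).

price = 64.609503
Δ = -0.705627

σ√T = 0.2786·√1.0584 = 0.286620
d₁ = (ln(S/K) + (r+σ²/2)T) / (σ√T) = (ln(245.93/312.56) + (0.0413+0.2786²/2)·1.0584) / 0.286620 = (-0.239750 + 0.084787) / 0.286620 = -0.540654
d₂ = d₁ − σ√T = -0.540654 − 0.286620 = -0.827274
e^{−rT} = e^{−0.0413·1.0584} = 0.957230
N(−d₁) = 0.705627,  N(−d₂) = 0.795959
Put price V = K·e^{−rT}·N(−d₂) − S·N(−d₁) = 238.144363 − 173.534861 = 64.609503
Δ = −N(−d₁) = -0.705627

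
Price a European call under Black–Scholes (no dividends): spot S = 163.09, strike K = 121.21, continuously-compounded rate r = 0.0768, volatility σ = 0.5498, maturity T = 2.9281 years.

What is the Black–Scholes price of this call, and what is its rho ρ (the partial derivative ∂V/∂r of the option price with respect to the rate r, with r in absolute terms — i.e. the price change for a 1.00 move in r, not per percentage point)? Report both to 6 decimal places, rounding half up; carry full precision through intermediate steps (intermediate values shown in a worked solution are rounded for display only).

σ√T = 0.5498·√2.9281 = 0.940801
d₁ = (ln(S/K) + (r+σ²/2)T) / (σ√T) = (ln(163.09/121.21) + (0.0768+0.5498²/2)·2.9281) / 0.940801 = (0.296778 + 0.667431) / 0.940801 = 1.024881
d₂ = d₁ − σ√T = 1.024881 − 0.940801 = 0.084080
e^{−rT} = e^{−0.0768·2.9281} = 0.798614
N(d₁) = 0.847290,  N(d₂) = 0.533504
Call price V = S·N(d₁) − K·e^{−rT}·N(d₂) = 138.184576 − 51.643125 = 86.541451
ρ = K·T·e^{−rT}·N(d₂) = 151.216233

price = 86.541451
ρ = 151.216233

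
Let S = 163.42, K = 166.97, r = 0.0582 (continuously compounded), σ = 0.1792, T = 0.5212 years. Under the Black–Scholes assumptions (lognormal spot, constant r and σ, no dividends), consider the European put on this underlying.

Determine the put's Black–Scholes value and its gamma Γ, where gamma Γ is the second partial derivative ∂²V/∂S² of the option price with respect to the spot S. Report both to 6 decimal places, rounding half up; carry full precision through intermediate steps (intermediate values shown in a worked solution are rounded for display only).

price = 7.691615
Γ = 0.018703

σ√T = 0.1792·√0.5212 = 0.129372
d₁ = (ln(S/K) + (r+σ²/2)T) / (σ√T) = (ln(163.42/166.97) + (0.0582+0.1792²/2)·0.5212) / 0.129372 = (-0.021491 + 0.038702) / 0.129372 = 0.133041
d₂ = d₁ − σ√T = 0.133041 − 0.129372 = 0.003669
e^{−rT} = e^{−0.0582·0.5212} = 0.970122
N(−d₁) = 0.447080,  N(−d₂) = 0.498536
Put price V = K·e^{−rT}·N(−d₂) − S·N(−d₁) = 80.753489 − 73.061874 = 7.691615
φ(d₁) = (1/√(2π))·e^{−d₁²/2} = 0.395427
Γ = φ(d₁) / (S·σ·√T) = 0.018703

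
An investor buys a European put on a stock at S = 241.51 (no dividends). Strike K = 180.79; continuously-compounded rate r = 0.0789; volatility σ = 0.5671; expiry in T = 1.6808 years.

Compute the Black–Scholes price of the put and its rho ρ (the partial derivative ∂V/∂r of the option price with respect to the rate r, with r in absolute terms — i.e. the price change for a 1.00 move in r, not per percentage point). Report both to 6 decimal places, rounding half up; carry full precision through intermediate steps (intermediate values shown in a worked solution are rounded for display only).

price = 24.394486
ρ = -111.283254

σ√T = 0.5671·√1.6808 = 0.735221
d₁ = (ln(S/K) + (r+σ²/2)T) / (σ√T) = (ln(241.51/180.79) + (0.0789+0.5671²/2)·1.6808) / 0.735221 = (0.289575 + 0.402890) / 0.735221 = 0.941846
d₂ = d₁ − σ√T = 0.941846 − 0.735221 = 0.206625
e^{−rT} = e^{−0.0789·1.6808} = 0.875802
N(−d₁) = 0.173136,  N(−d₂) = 0.418151
Put price V = K·e^{−rT}·N(−d₂) − S·N(−d₁) = 66.208504 − 41.814018 = 24.394486
ρ = −K·T·e^{−rT}·N(−d₂) = -111.283254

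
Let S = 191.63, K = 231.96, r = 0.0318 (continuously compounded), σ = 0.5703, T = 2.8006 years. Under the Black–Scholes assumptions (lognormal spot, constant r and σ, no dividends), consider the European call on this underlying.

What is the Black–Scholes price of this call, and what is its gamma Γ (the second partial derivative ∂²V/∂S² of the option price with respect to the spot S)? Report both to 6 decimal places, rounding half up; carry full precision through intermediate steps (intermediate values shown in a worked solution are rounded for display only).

σ√T = 0.5703·√2.8006 = 0.954397
d₁ = (ln(S/K) + (r+σ²/2)T) / (σ√T) = (ln(191.63/231.96) + (0.0318+0.5703²/2)·2.8006) / 0.954397 = (-0.190999 + 0.544496) / 0.954397 = 0.370388
d₂ = d₁ − σ√T = 0.370388 − 0.954397 = -0.584009
e^{−rT} = e^{−0.0318·2.8006} = 0.914792
N(d₁) = 0.644453,  N(d₂) = 0.279607
Call price V = S·N(d₁) − K·e^{−rT}·N(d₂) = 123.496584 − 59.331270 = 64.165314
φ(d₁) = (1/√(2π))·e^{−d₁²/2} = 0.372495
Γ = φ(d₁) / (S·σ·√T) = 0.002037

price = 64.165314
Γ = 0.002037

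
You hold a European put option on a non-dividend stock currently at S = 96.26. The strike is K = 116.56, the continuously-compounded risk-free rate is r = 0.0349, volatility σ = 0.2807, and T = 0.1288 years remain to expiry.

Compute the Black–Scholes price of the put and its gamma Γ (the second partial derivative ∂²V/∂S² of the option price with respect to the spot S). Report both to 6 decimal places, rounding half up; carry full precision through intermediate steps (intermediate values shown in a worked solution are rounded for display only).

σ√T = 0.2807·√0.1288 = 0.100740
d₁ = (ln(S/K) + (r+σ²/2)T) / (σ√T) = (ln(96.26/116.56) + (0.0349+0.2807²/2)·0.1288) / 0.100740 = (-0.191353 + 0.009569) / 0.100740 = -1.804493
d₂ = d₁ − σ√T = -1.804493 − 0.100740 = -1.905233
e^{−rT} = e^{−0.0349·0.1288} = 0.995515
N(−d₁) = 0.964423,  N(−d₂) = 0.971625
Put price V = K·e^{−rT}·N(−d₂) − S·N(−d₁) = 112.744677 − 92.835354 = 19.909322
φ(d₁) = (1/√(2π))·e^{−d₁²/2} = 0.078313
Γ = φ(d₁) / (S·σ·√T) = 0.008076

price = 19.909322
Γ = 0.008076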